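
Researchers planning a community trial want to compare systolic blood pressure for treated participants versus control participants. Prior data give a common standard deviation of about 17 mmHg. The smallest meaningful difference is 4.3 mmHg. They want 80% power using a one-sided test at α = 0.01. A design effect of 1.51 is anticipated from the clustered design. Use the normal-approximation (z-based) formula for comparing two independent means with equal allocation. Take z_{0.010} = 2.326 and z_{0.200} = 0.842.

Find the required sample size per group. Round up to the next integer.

n = 474 per group

n = (z_α + z_β)² · (σ₁² + σ₂²) / δ²
  = (2.326 + 0.842)² · (2·17² = 578) / 4.3²
  = 10.0362 · 578 / 18.49
  = 313.73
Design effect: 1.51 × 313.73 = 473.74.
Round up → n = 474 per group.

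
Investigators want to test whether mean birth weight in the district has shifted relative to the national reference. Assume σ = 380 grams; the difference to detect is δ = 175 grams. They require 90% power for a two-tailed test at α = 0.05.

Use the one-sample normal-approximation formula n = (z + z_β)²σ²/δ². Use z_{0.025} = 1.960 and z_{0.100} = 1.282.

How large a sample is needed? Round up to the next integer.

n = (z_{α/2} + z_β)² · σ² / δ²
  = (1.960 + 1.282)² · 380² / 175²
  = 10.5106 · 144400 / 30625
  = 49.56
Round up → n = 50.

n = 50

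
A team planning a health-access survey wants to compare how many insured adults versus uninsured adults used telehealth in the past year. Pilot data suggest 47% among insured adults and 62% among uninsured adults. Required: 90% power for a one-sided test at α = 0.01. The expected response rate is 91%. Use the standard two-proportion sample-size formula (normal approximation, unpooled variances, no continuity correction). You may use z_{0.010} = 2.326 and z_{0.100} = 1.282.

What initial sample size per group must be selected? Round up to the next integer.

n = (z_α + z_β)² · [p₁(1−p₁) + p₂(1−p₂)] / (p₁ − p₂)²
  = (2.326 + 1.282)² · (0.47·0.53 + 0.62·0.38) / (-0.15)²
  = (3.608)² · (0.2491 + 0.2356) / 0.0225
  = 13.0177 · 0.4847 / 0.0225
  = 280.43
Adjust for 91% response: 280.43 / 0.91 = 308.16.
Round up → n = 309 per group.

n = 309 per group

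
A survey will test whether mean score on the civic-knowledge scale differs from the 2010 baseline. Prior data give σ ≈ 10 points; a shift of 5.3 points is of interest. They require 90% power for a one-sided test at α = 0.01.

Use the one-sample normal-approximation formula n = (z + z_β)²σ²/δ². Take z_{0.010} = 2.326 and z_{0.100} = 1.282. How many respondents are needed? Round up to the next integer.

n = 47

n = (z_α + z_β)² · σ² / δ²
  = (2.326 + 1.282)² · 10² / 5.3²
  = 13.0177 · 100 / 28.09
  = 46.34
Round up → n = 47.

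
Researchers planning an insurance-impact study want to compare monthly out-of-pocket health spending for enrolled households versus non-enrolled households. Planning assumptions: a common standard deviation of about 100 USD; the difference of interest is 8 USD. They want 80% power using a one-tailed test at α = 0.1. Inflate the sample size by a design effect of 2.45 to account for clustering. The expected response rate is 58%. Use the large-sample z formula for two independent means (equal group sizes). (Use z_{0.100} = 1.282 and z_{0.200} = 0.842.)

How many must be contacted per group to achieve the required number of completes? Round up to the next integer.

n = 5956 per group

n = (z_α + z_β)² · (σ₁² + σ₂²) / δ²
  = (1.282 + 0.842)² · (2·100² = 20000) / 8²
  = 4.5114 · 20000 / 64
  = 1409.81
Design effect: 2.45 × 1409.81 = 3454.02.
Adjust for 58% response: 3454.02 / 0.58 = 5955.21.
Round up → n = 5956 per group.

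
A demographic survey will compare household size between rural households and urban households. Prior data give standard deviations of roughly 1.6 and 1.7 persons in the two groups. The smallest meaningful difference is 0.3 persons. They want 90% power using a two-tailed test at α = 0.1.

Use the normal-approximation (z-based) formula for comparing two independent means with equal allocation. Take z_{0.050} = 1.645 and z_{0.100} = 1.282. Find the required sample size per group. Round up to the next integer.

n = 519 per group

n = (z_{α/2} + z_β)² · (σ₁² + σ₂²) / δ²
  = (1.645 + 1.282)² · (1.6² + 1.7² = 5.45) / 0.3²
  = 8.5673 · 5.45 / 0.09
  = 518.80
Round up → n = 519 per group.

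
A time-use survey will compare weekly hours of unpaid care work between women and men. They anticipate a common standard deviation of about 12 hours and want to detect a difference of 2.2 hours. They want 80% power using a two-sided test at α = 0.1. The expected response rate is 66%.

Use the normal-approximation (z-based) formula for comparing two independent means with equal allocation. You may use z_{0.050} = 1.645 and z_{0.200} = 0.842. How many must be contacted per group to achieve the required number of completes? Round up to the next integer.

n = (z_{α/2} + z_β)² · (σ₁² + σ₂²) / δ²
  = (1.645 + 0.842)² · (2·12² = 288) / 2.2²
  = 6.1852 · 288 / 4.84
  = 368.04
Adjust for 66% response: 368.04 / 0.66 = 557.64.
Round up → n = 558 per group.

n = 558 per group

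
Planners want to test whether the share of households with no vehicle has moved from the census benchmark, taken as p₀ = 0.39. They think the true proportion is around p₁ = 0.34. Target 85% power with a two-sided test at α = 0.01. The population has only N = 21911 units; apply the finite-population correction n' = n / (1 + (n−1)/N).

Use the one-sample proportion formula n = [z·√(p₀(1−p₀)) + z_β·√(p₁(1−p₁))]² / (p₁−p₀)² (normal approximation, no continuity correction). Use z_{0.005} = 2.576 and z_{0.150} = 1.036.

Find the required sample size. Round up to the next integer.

n = [z_{α/2}·√(p₀q₀) + z_β·√(p₁q₁)]² / (p₁ − p₀)²
  = [2.576·√(0.39·0.61) + 1.036·√(0.34·0.66)]² / (-0.05)²
  = [2.576·0.4877 + 1.036·0.4737]² / 0.0025
  = [1.7472]² / 0.0025
  = 1221.09
Finite-population correction (N = 21911): 1221.09 / (1 + (1221.09 − 1)/21911) = 1156.68.
Round up → n = 1157.

n = 1157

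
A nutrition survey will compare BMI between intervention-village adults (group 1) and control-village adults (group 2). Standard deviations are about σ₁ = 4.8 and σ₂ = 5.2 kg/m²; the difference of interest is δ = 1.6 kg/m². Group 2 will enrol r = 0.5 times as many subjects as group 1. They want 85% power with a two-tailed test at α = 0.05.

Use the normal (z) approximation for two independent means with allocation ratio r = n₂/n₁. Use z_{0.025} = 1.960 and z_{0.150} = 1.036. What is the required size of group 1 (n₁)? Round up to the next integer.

n₁ = 271

n₁ = (z_{α/2} + z_β)² · (σ₁² + σ₂²/r) / δ²
   = (1.960 + 1.036)² · (4.8² + 5.2²/0.5) / 1.6²
   = 8.9760 · (23.04 + 54.08) / 2.56
   = 8.9760 · 77.12 / 2.56
   = 270.40
Round up → n₁ = 271; n₂ = r·n₁ = 0.5 × 271 = 136.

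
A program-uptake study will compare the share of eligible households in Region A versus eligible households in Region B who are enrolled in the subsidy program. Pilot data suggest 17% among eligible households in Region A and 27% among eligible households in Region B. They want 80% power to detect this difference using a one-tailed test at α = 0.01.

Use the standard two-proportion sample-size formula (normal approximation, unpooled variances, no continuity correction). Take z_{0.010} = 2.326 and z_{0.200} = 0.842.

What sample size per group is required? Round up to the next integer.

n = 340 per group

n = (z_α + z_β)² · [p₁(1−p₁) + p₂(1−p₂)] / (p₁ − p₂)²
  = (2.326 + 0.842)² · (0.17·0.83 + 0.27·0.73) / (-0.10)²
  = (3.168)² · (0.1411 + 0.1971) / 0.0100
  = 10.0362 · 0.3382 / 0.0100
  = 339.43
Round up → n = 340 per group.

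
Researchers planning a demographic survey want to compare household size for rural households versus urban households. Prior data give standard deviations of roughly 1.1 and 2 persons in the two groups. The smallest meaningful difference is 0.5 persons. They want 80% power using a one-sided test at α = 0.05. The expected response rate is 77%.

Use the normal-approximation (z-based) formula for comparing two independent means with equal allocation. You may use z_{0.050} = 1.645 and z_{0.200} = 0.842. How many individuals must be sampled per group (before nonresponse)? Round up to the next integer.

n = 168 per group

n = (z_α + z_β)² · (σ₁² + σ₂²) / δ²
  = (1.645 + 0.842)² · (1.1² + 2² = 5.21) / 0.5²
  = 6.1852 · 5.21 / 0.25
  = 128.90
Adjust for 77% response: 128.90 / 0.77 = 167.40.
Round up → n = 168 per group.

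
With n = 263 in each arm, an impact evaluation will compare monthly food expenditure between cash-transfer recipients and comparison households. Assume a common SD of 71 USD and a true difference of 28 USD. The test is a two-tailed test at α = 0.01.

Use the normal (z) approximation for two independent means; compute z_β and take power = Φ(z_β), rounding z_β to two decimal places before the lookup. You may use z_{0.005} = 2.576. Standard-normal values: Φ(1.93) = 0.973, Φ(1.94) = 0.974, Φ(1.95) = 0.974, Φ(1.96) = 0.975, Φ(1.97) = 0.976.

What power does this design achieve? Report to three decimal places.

z_β = δ·√(n/(σ₁²+σ₂²)) − z_{α/2}
    = 28 · √(263/10082) − 2.576
    = 28 · 0.16151 − 2.576
    = 4.5223 − 2.576 = 1.9463 → 1.95
Power = Φ(1.95) = 0.974.

Power ≈ 0.974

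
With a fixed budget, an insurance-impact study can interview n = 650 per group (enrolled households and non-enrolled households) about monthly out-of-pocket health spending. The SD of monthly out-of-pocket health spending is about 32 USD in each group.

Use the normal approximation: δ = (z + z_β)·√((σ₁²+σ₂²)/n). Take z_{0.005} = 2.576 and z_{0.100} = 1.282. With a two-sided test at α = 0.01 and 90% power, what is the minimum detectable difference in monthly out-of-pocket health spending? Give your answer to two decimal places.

Minimum detectable difference ≈ 6.85 USD

δ = (z_{α/2} + z_β) · √((σ₁²+σ₂²)/n)
  = (2.576 + 1.282) · √(2048/650)
  = 3.858 · √3.1508
  = 3.858 · 1.7750
  = 6.8481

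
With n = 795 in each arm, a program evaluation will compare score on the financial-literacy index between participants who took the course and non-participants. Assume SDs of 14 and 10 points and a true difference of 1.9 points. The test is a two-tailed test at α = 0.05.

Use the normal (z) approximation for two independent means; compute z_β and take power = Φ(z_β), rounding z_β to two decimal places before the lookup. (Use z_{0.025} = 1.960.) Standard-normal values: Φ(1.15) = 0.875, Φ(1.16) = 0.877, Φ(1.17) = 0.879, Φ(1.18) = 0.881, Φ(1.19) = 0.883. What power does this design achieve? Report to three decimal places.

z_β = δ·√(n/(σ₁²+σ₂²)) − z_{α/2}
    = 1.9 · √(795/296) − 1.960
    = 1.9 · 1.63884 − 1.960
    = 3.1138 − 1.960 = 1.1538 → 1.15
Power = Φ(1.15) = 0.875.

Power ≈ 0.875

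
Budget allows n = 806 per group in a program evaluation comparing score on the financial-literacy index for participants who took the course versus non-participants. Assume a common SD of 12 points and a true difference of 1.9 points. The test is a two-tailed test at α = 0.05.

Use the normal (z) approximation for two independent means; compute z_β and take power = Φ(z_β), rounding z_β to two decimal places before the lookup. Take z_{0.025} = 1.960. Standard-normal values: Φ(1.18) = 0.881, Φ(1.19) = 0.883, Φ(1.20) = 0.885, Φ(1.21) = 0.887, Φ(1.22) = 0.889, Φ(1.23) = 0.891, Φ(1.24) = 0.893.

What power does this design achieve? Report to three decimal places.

z_β = δ·√(n/(σ₁²+σ₂²)) − z_{α/2}
    = 1.9 · √(806/288) − 1.960
    = 1.9 · 1.67290 − 1.960
    = 3.1785 − 1.960 = 1.2185 → 1.22
Power = Φ(1.22) = 0.889.

Power ≈ 0.889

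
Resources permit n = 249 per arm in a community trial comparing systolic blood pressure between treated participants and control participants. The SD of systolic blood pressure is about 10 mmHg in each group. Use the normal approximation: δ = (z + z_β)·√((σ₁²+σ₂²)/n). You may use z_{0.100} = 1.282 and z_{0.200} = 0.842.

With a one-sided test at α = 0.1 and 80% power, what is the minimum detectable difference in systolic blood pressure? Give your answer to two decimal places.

Minimum detectable difference ≈ 1.90 mmHg

δ = (z_α + z_β) · √((σ₁²+σ₂²)/n)
  = (1.282 + 0.842) · √(200/249)
  = 2.124 · √0.80321
  = 2.124 · 0.8962
  = 1.9036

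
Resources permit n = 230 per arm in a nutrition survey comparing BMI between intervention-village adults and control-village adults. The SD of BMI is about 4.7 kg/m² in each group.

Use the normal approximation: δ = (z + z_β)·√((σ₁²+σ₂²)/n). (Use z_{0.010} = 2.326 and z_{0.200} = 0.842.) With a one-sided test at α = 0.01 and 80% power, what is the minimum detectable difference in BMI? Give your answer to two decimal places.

δ = (z_α + z_β) · √((σ₁²+σ₂²)/n)
  = (2.326 + 0.842) · √(44.18/230)
  = 3.168 · √0.19209
  = 3.168 · 0.4383
  = 1.3885

Minimum detectable difference ≈ 1.39 kg/m²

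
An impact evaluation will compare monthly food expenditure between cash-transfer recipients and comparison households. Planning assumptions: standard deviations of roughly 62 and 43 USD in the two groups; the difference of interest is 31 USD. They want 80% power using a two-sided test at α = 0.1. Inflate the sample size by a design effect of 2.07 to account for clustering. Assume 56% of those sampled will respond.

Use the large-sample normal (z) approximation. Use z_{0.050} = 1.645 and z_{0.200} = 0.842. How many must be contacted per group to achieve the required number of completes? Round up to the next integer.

n = (z_{α/2} + z_β)² · (σ₁² + σ₂²) / δ²
  = (1.645 + 0.842)² · (62² + 43² = 5693) / 31²
  = 6.1852 · 5693 / 961
  = 36.64
Design effect: 2.07 × 36.64 = 75.85.
Adjust for 56% response: 75.85 / 0.56 = 135.44.
Round up → n = 136 per group.

n = 136 per group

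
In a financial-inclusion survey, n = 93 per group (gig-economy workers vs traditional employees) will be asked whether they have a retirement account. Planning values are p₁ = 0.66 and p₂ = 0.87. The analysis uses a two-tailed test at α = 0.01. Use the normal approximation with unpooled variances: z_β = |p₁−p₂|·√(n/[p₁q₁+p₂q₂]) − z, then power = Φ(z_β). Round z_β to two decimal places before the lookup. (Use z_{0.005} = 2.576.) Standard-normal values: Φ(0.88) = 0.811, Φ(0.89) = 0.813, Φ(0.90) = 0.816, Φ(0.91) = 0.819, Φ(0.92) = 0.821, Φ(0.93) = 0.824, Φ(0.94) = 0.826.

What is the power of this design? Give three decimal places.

z_β = |p₁−p₂|·√(n/[p₁q₁+p₂q₂]) − z_{α/2}
    = 0.21 · √(93/0.3375) − 2.576
    = 0.21 · 16.5999 − 2.576
    = 3.4860 − 2.576 = 0.9100 → 0.91
Power = Φ(0.91) = 0.819.

Power ≈ 0.819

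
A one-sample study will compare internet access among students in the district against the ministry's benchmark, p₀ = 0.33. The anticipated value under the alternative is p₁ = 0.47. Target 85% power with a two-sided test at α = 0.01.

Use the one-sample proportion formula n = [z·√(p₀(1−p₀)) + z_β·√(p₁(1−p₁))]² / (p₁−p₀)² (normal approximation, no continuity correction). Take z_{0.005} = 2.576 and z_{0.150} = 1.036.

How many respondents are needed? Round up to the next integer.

n = 153

n = [z_{α/2}·√(p₀q₀) + z_β·√(p₁q₁)]² / (p₁ − p₀)²
  = [2.576·√(0.33·0.67) + 1.036·√(0.47·0.53)]² / (0.14)²
  = [2.576·0.4702 + 1.036·0.4991]² / 0.0196
  = [1.7283]² / 0.0196
  = 152.41
Round up → n = 153.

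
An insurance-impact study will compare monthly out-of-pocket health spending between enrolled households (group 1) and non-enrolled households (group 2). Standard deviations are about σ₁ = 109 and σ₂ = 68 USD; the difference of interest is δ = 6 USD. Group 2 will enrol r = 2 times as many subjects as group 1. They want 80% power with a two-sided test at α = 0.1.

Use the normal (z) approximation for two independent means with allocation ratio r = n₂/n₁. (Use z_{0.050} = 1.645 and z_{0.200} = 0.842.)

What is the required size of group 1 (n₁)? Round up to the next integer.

n₁ = (z_{α/2} + z_β)² · (σ₁² + σ₂²/r) / δ²
   = (1.645 + 0.842)² · (109² + 68²/2) / 6²
   = 6.1852 · (11881 + 2312) / 36
   = 6.1852 · 14193 / 36
   = 2438.50
Round up → n₁ = 2439; n₂ = r·n₁ = 2 × 2439 = 4878.

n₁ = 2439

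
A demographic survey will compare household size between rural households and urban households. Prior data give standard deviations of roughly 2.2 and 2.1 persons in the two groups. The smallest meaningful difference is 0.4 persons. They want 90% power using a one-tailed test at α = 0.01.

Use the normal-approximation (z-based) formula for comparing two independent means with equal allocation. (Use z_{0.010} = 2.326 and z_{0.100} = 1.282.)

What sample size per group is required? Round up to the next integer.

n = (z_α + z_β)² · (σ₁² + σ₂²) / δ²
  = (2.326 + 1.282)² · (2.2² + 2.1² = 9.25) / 0.4²
  = 13.0177 · 9.25 / 0.16
  = 752.58
Round up → n = 753 per group.

n = 753 per group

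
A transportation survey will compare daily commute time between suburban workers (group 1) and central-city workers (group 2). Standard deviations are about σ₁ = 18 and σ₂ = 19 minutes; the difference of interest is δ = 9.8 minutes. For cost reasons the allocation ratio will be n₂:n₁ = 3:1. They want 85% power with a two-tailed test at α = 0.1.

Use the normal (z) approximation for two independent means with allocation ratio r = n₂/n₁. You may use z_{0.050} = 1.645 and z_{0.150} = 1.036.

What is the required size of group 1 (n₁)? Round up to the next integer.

n₁ = 34

n₁ = (z_{α/2} + z_β)² · (σ₁² + σ₂²/r) / δ²
   = (1.645 + 1.036)² · (18² + 19²/3) / 9.8²
   = 7.1878 · (324 + 120.3333) / 96.04
   = 7.1878 · 444.3333 / 96.04
   = 33.25
Round up → n₁ = 34; n₂ = r·n₁ = 3 × 34 = 102.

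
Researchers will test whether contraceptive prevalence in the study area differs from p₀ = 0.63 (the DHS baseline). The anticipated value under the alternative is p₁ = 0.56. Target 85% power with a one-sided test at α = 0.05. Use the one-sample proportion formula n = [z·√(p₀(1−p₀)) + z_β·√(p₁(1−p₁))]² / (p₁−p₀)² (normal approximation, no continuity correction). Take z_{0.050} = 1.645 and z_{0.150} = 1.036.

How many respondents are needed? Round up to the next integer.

n = 350

n = [z_α·√(p₀q₀) + z_β·√(p₁q₁)]² / (p₁ − p₀)²
  = [1.645·√(0.63·0.37) + 1.036·√(0.56·0.44)]² / (-0.07)²
  = [1.645·0.4828 + 1.036·0.4964]² / 0.0049
  = [1.3085]² / 0.0049
  = 349.41
Round up → n = 350.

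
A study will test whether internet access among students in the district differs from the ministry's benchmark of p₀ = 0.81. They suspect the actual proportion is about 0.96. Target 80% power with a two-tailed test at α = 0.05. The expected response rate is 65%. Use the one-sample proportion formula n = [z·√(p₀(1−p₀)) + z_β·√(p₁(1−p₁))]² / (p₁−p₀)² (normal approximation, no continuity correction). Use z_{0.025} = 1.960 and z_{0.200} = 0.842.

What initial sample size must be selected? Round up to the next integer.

n = 60

n = [z_{α/2}·√(p₀q₀) + z_β·√(p₁q₁)]² / (p₁ − p₀)²
  = [1.960·√(0.81·0.19) + 0.842·√(0.96·0.04)]² / (0.15)²
  = [1.960·0.3923 + 0.842·0.1960]² / 0.0225
  = [0.9339]² / 0.0225
  = 38.76
Adjust for 65% response: 38.76 / 0.65 = 59.64.
Round up → n = 60.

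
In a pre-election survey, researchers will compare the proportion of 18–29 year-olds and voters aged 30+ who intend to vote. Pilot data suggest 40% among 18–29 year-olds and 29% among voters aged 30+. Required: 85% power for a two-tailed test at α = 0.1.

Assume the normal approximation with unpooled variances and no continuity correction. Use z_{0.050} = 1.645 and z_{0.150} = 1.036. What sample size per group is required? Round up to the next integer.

n = (z_{α/2} + z_β)² · [p₁(1−p₁) + p₂(1−p₂)] / (p₁ − p₂)²
  = (1.645 + 1.036)² · (0.40·0.60 + 0.29·0.71) / (0.11)²
  = (2.681)² · (0.2400 + 0.2059) / 0.0121
  = 7.1878 · 0.4459 / 0.0121
  = 264.88
Round up → n = 265 per group.

n = 265 per group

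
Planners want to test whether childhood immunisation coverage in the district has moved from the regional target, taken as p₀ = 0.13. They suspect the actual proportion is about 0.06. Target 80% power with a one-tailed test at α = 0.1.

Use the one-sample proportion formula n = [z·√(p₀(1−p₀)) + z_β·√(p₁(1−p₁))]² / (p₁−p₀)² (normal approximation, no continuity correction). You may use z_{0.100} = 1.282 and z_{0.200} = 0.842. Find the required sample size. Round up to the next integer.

n = [z_α·√(p₀q₀) + z_β·√(p₁q₁)]² / (p₁ − p₀)²
  = [1.282·√(0.13·0.87) + 0.842·√(0.06·0.94)]² / (-0.07)²
  = [1.282·0.3363 + 0.842·0.2375]² / 0.0049
  = [0.6311]² / 0.0049
  = 81.28
Round up → n = 82.

n = 82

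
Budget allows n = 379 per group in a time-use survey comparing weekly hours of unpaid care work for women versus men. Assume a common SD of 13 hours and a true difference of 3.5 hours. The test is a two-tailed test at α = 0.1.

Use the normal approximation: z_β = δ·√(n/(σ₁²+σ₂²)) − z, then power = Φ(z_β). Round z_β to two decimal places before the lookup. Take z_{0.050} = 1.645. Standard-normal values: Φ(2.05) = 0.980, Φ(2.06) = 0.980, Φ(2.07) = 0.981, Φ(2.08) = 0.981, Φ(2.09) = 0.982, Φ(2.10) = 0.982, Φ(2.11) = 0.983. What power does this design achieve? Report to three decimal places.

Power ≈ 0.980

z_β = δ·√(n/(σ₁²+σ₂²)) − z_{α/2}
    = 3.5 · √(379/338) − 1.645
    = 3.5 · 1.05892 − 1.645
    = 3.7062 − 1.645 = 2.0612 → 2.06
Power = Φ(2.06) = 0.980.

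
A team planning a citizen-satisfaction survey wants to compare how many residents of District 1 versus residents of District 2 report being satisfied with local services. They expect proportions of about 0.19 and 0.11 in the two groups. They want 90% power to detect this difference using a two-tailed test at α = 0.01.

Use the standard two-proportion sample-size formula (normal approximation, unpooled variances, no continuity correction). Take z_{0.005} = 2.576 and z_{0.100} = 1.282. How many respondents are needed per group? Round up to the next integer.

n = (z_{α/2} + z_β)² · [p₁(1−p₁) + p₂(1−p₂)] / (p₁ − p₂)²
  = (2.576 + 1.282)² · (0.19·0.81 + 0.11·0.89) / (0.08)²
  = (3.858)² · (0.1539 + 0.0979) / 0.0064
  = 14.8842 · 0.2518 / 0.0064
  = 585.60
Round up → n = 586 per group.

n = 586 per group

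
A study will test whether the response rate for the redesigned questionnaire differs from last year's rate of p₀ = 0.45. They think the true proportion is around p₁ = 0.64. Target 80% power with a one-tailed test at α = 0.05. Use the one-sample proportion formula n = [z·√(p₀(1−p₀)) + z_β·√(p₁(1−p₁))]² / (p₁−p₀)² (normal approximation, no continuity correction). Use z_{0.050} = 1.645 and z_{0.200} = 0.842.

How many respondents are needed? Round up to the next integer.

n = [z_α·√(p₀q₀) + z_β·√(p₁q₁)]² / (p₁ − p₀)²
  = [1.645·√(0.45·0.55) + 0.842·√(0.64·0.36)]² / (0.19)²
  = [1.645·0.4975 + 0.842·0.4800]² / 0.0361
  = [1.2225]² / 0.0361
  = 41.40
Round up → n = 42.

n = 42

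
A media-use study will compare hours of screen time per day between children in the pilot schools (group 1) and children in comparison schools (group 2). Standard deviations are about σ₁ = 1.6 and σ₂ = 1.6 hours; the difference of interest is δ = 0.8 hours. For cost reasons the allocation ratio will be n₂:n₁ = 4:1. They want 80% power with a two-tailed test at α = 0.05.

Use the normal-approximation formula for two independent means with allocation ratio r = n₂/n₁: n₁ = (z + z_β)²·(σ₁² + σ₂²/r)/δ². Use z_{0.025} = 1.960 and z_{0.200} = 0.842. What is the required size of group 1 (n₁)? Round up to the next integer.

n₁ = (z_{α/2} + z_β)² · (σ₁² + σ₂²/r) / δ²
   = (1.960 + 0.842)² · (1.6² + 1.6²/4) / 0.8²
   = 7.8512 · (2.56 + 0.64) / 0.64
   = 7.8512 · 3.2 / 0.64
   = 39.26
Round up → n₁ = 40; n₂ = r·n₁ = 4 × 40 = 160.

n₁ = 40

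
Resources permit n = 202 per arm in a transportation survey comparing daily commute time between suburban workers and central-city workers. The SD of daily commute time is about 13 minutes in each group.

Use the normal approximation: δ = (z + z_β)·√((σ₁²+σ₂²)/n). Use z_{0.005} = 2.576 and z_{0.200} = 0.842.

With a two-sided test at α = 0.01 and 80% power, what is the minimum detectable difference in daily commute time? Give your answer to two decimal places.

δ = (z_{α/2} + z_β) · √((σ₁²+σ₂²)/n)
  = (2.576 + 0.842) · √(338/202)
  = 3.418 · √1.6733
  = 3.418 · 1.2935
  = 4.4213

Minimum detectable difference ≈ 4.42 minutes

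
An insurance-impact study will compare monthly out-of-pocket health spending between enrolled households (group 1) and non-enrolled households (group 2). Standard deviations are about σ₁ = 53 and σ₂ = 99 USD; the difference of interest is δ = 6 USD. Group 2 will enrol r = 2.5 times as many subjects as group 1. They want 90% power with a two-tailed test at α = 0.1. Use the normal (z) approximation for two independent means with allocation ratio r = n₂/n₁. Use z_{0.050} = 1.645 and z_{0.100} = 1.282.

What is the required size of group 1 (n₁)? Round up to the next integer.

n₁ = (z_{α/2} + z_β)² · (σ₁² + σ₂²/r) / δ²
   = (1.645 + 1.282)² · (53² + 99²/2.5) / 6²
   = 8.5673 · (2809 + 3920.4) / 36
   = 8.5673 · 6729.4 / 36
   = 1601.47
Round up → n₁ = 1602; n₂ = r·n₁ = 2.5 × 1602 = 4005.

n₁ = 1602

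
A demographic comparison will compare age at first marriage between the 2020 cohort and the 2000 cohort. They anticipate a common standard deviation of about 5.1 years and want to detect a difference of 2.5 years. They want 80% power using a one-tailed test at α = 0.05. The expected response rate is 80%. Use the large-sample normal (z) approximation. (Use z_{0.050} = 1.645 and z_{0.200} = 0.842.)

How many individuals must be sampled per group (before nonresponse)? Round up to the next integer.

n = (z_α + z_β)² · (σ₁² + σ₂²) / δ²
  = (1.645 + 0.842)² · (2·5.1² = 52.02) / 2.5²
  = 6.1852 · 52.02 / 6.25
  = 51.48
Adjust for 80% response: 51.48 / 0.80 = 64.35.
Round up → n = 65 per group.

n = 65 per group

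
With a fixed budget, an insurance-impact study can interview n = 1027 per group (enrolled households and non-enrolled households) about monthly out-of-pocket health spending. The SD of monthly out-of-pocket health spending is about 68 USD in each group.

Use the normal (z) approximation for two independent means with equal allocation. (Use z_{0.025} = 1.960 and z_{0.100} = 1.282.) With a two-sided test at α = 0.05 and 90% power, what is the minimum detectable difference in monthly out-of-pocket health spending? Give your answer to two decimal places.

Minimum detectable difference ≈ 9.73 USD

δ = (z_{α/2} + z_β) · √((σ₁²+σ₂²)/n)
  = (1.960 + 1.282) · √(9248/1027)
  = 3.242 · √9.0049
  = 3.242 · 3.0008
  = 9.7286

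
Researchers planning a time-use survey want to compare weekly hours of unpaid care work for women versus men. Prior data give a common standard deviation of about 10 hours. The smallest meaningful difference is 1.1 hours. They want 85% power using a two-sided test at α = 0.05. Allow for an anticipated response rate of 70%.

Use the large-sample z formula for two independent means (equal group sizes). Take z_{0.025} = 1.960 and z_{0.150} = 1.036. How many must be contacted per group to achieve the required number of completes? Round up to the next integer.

n = (z_{α/2} + z_β)² · (σ₁² + σ₂²) / δ²
  = (1.960 + 1.036)² · (2·10² = 200) / 1.1²
  = 8.9760 · 200 / 1.21
  = 1483.64
Adjust for 70% response: 1483.64 / 0.70 = 2119.48.
Round up → n = 2120 per group.

n = 2120 per group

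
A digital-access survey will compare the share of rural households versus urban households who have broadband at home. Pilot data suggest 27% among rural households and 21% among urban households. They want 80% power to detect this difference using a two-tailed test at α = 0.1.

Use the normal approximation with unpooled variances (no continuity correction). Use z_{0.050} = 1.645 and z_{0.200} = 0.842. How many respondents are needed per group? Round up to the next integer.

n = 624 per group

n = (z_{α/2} + z_β)² · [p₁(1−p₁) + p₂(1−p₂)] / (p₁ − p₂)²
  = (1.645 + 0.842)² · (0.27·0.73 + 0.21·0.79) / (0.06)²
  = (2.487)² · (0.1971 + 0.1659) / 0.0036
  = 6.1852 · 0.3630 / 0.0036
  = 623.67
Round up → n = 624 per group.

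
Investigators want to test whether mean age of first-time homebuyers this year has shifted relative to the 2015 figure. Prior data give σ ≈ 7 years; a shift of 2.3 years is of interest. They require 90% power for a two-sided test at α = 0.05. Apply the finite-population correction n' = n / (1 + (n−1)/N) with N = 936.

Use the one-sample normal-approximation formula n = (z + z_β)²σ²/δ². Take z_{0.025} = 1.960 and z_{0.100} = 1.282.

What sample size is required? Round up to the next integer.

n = (z_{α/2} + z_β)² · σ² / δ²
  = (1.960 + 1.282)² · 7² / 2.3²
  = 10.5106 · 49 / 5.29
  = 97.36
Finite-population correction (N = 936): 97.36 / (1 + (97.36 − 1)/936) = 88.27.
Round up → n = 89.

n = 89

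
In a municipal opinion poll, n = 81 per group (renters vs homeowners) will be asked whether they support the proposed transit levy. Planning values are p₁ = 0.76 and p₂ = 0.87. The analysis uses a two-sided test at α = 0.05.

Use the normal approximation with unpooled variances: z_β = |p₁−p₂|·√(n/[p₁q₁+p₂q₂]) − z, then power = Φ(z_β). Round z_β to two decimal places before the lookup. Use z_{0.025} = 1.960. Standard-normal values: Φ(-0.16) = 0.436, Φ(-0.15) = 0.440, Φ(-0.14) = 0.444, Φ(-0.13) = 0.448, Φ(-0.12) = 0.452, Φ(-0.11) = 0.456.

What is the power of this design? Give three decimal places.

Power ≈ 0.444

z_β = |p₁−p₂|·√(n/[p₁q₁+p₂q₂]) − z_{α/2}
    = 0.11 · √(81/0.2955) − 1.960
    = 0.11 · 16.5563 − 1.960
    = 1.8212 − 1.960 = -0.1388 → -0.14
Power = Φ(-0.14) = 0.444.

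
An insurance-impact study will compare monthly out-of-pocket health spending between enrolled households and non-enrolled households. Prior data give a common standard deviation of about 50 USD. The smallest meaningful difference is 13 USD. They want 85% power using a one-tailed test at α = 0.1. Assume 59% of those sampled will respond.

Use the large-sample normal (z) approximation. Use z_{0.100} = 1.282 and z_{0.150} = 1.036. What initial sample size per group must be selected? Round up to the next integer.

n = (z_α + z_β)² · (σ₁² + σ₂²) / δ²
  = (1.282 + 1.036)² · (2·50² = 5000) / 13²
  = 5.3731 · 5000 / 169
  = 158.97
Adjust for 59% response: 158.97 / 0.59 = 269.44.
Round up → n = 270 per group.

n = 270 per group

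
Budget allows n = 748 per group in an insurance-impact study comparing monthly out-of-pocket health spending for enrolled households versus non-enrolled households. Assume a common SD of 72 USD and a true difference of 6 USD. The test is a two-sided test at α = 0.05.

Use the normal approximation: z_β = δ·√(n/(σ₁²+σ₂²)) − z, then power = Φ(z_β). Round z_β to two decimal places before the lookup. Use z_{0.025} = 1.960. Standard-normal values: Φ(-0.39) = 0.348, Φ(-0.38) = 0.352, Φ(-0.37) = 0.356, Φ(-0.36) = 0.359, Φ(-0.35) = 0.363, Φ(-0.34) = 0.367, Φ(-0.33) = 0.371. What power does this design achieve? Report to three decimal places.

z_β = δ·√(n/(σ₁²+σ₂²)) − z_{α/2}
    = 6 · √(748/10368) − 1.960
    = 6 · 0.26860 − 1.960
    = 1.6116 − 1.960 = -0.3484 → -0.35
Power = Φ(-0.35) = 0.363.

Power ≈ 0.363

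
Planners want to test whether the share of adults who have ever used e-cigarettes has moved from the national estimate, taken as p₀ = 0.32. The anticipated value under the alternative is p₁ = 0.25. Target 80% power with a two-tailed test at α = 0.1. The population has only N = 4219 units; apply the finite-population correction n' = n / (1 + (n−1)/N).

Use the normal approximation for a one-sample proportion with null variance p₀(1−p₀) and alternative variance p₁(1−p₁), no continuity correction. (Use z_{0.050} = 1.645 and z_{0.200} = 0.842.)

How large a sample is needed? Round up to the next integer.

n = [z_{α/2}·√(p₀q₀) + z_β·√(p₁q₁)]² / (p₁ − p₀)²
  = [1.645·√(0.32·0.68) + 0.842·√(0.25·0.75)]² / (-0.07)²
  = [1.645·0.4665 + 0.842·0.4330]² / 0.0049
  = [1.1319]² / 0.0049
  = 261.49
Finite-population correction (N = 4219): 261.49 / (1 + (261.49 − 1)/4219) = 246.29.
Round up → n = 247.

n = 247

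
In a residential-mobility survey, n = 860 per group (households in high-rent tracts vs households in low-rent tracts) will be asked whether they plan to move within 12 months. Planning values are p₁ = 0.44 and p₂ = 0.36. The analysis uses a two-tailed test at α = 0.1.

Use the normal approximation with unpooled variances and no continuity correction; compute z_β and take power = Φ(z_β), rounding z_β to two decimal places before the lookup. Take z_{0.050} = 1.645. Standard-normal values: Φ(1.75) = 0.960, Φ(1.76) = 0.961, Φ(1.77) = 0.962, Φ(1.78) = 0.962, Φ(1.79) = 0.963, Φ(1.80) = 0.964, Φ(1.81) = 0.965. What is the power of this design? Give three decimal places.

z_β = |p₁−p₂|·√(n/[p₁q₁+p₂q₂]) − z_{α/2}
    = 0.08 · √(860/0.4768) − 1.645
    = 0.08 · 42.4699 − 1.645
    = 3.3976 − 1.645 = 1.7526 → 1.75
Power = Φ(1.75) = 0.960.

Power ≈ 0.960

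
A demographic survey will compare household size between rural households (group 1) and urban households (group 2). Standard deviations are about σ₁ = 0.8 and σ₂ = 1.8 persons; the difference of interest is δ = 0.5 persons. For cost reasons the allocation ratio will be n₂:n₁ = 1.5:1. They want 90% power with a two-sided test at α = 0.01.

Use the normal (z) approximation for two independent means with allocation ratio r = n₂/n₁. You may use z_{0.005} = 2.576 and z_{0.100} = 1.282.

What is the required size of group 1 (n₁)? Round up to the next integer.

n₁ = (z_{α/2} + z_β)² · (σ₁² + σ₂²/r) / δ²
   = (2.576 + 1.282)² · (0.8² + 1.8²/1.5) / 0.5²
   = 14.8842 · (0.64 + 2.16) / 0.25
   = 14.8842 · 2.8 / 0.25
   = 166.70
Round up → n₁ = 167; n₂ = r·n₁ = 1.5 × 167 = 251.

n₁ = 167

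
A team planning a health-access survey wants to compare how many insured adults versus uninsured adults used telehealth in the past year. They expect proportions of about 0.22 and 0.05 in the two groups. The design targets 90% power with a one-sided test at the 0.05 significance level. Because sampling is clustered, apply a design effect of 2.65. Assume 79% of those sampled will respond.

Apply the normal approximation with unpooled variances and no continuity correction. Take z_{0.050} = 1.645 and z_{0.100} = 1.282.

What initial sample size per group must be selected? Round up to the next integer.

n = 218 per group

n = (z_α + z_β)² · [p₁(1−p₁) + p₂(1−p₂)] / (p₁ − p₂)²
  = (1.645 + 1.282)² · (0.22·0.78 + 0.05·0.95) / (0.17)²
  = (2.927)² · (0.1716 + 0.0475) / 0.0289
  = 8.5673 · 0.2191 / 0.0289
  = 64.95
Design effect: 2.65 × 64.95 = 172.12.
Adjust for 79% response: 172.12 / 0.79 = 217.88.
Round up → n = 218 per group.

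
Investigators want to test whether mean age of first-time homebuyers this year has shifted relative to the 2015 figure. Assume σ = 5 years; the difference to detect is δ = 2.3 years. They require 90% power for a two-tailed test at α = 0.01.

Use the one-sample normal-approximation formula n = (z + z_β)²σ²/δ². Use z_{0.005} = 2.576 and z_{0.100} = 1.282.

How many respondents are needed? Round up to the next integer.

n = 71

n = (z_{α/2} + z_β)² · σ² / δ²
  = (2.576 + 1.282)² · 5² / 2.3²
  = 14.8842 · 25 / 5.29
  = 70.34
Round up → n = 71.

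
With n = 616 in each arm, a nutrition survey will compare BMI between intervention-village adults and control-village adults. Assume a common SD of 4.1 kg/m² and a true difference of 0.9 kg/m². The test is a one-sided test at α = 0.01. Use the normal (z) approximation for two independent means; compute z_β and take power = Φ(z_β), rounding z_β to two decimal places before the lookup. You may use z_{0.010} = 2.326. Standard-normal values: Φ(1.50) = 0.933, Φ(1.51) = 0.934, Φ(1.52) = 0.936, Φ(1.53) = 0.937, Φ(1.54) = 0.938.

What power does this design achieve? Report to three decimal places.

z_β = δ·√(n/(σ₁²+σ₂²)) − z_α
    = 0.9 · √(616/33.62) − 2.326
    = 0.9 · 4.28047 − 2.326
    = 3.8524 − 2.326 = 1.5264 → 1.53
Power = Φ(1.53) = 0.937.

Power ≈ 0.937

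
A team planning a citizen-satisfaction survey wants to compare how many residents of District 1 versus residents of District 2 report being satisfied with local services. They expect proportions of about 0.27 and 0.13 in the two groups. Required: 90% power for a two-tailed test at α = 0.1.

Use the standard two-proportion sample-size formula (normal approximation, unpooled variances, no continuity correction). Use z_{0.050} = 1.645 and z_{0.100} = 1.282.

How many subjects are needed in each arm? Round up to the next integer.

n = 136 per group

n = (z_{α/2} + z_β)² · [p₁(1−p₁) + p₂(1−p₂)] / (p₁ − p₂)²
  = (1.645 + 1.282)² · (0.27·0.73 + 0.13·0.87) / (0.14)²
  = (2.927)² · (0.1971 + 0.1131) / 0.0196
  = 8.5673 · 0.3102 / 0.0196
  = 135.59
Round up → n = 136 per group.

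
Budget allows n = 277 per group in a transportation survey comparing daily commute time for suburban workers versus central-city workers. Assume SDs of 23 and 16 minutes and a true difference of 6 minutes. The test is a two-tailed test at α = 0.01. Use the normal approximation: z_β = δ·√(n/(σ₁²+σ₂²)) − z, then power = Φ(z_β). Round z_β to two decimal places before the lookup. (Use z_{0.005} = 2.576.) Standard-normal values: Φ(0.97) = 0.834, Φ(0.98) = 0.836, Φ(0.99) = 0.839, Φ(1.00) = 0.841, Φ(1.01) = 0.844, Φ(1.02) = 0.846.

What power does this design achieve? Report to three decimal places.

z_β = δ·√(n/(σ₁²+σ₂²)) − z_{α/2}
    = 6 · √(277/785) − 2.576
    = 6 · 0.59403 − 2.576
    = 3.5642 − 2.576 = 0.9882 → 0.99
Power = Φ(0.99) = 0.839.

Power ≈ 0.839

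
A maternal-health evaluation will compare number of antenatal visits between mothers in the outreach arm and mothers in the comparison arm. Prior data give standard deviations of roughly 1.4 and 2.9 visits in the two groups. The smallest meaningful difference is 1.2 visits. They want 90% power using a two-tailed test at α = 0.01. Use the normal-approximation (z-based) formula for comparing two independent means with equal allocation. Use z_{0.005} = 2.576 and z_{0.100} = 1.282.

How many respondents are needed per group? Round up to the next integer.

n = 108 per group

n = (z_{α/2} + z_β)² · (σ₁² + σ₂²) / δ²
  = (2.576 + 1.282)² · (1.4² + 2.9² = 10.37) / 1.2²
  = 14.8842 · 10.37 / 1.44
  = 107.19
Round up → n = 108 per group.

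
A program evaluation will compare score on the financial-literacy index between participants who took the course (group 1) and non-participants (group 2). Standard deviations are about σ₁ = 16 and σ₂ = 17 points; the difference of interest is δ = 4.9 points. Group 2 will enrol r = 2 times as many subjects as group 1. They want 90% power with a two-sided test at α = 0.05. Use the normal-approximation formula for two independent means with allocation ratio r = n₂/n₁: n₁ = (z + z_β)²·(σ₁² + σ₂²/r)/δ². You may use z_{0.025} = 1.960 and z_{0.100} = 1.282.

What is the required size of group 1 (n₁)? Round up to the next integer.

n₁ = 176

n₁ = (z_{α/2} + z_β)² · (σ₁² + σ₂²/r) / δ²
   = (1.960 + 1.282)² · (16² + 17²/2) / 4.9²
   = 10.5106 · (256 + 144.5) / 24.01
   = 10.5106 · 400.5 / 24.01
   = 175.32
Round up → n₁ = 176; n₂ = r·n₁ = 2 × 176 = 352.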